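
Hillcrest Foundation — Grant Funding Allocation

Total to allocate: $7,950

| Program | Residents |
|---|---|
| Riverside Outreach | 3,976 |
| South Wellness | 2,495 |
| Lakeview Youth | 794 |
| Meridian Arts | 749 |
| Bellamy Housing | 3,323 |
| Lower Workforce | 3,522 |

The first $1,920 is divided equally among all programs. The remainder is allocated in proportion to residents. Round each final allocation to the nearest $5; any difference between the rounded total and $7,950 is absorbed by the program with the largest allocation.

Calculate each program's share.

Equal tier: $1,920 ÷ 6 = $320 apiece.
Remainder $6,030 by residents (total 14,859): Riverside Outreach 1,613.52 → $1,615; South Wellness 1,012.51 → $1,015; Lakeview Youth 322.22 → $320; Meridian Arts 303.96 → $305; Bellamy Housing 1,348.52 → $1,350; Lower Workforce 1,429.28 → $1,430.
Rounding difference −$5 on remainder applied to Riverside Outreach.
Totals: Riverside Outreach $320 + $1,610 = $1,930; South Wellness $320 + $1,015 = $1,335; Lakeview Youth $320 + $320 = $640; Meridian Arts $320 + $305 = $625; Bellamy Housing $320 + $1,350 = $1,670; Lower Workforce $320 + $1,430 = $1,750.

Riverside Outreach: $1,930 · South Wellness: $1,335 · Lakeview Youth: $640 · Meridian Arts: $625 · Bellamy Housing: $1,670 · Lower Workforce: $1,750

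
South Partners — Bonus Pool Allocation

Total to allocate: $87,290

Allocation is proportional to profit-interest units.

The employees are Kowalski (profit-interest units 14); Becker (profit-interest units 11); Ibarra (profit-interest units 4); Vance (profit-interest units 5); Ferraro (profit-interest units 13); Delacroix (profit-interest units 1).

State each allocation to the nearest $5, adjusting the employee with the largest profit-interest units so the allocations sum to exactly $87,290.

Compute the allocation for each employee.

Kowalski: $25,455; Becker: $20,005; Ibarra: $7,275; Vance: $9,095; Ferraro: $23,640; Delacroix: $1,820

Total profit-interest units = 48.
Pro-rata amounts: Kowalski 14/48 × $87,290 = 25,459.58; Becker 11/48 × $87,290 = 20,003.96; Ibarra 4/48 × $87,290 = 7,274.17; Vance 5/48 × $87,290 = 9,092.71; Ferraro 13/48 × $87,290 = 23,641.04; Delacroix 1/48 × $87,290 = 1,818.54.
At nearest $5: Kowalski $25,460; Becker $20,005; Ibarra $7,275; Vance $9,095; Ferraro $23,640; Delacroix $1,820. Sum = $87,295.
Difference $87,290 − $87,295 = −$5 applied to largest profit-interest units (Kowalski): Kowalski becomes $25,455.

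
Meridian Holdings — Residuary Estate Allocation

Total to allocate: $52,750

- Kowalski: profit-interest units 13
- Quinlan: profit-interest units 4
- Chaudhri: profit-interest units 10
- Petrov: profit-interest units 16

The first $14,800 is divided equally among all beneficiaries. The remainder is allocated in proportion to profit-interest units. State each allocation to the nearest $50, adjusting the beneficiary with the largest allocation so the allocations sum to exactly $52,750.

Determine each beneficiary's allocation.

Equal tier: $14,800 ÷ 4 = $3,700 apiece.
Remainder $37,950 by profit-interest units (total 43): Kowalski 11,473.26 → $11,450; Quinlan 3,530.23 → $3,550; Chaudhri 8,825.58 → $8,850; Petrov 14,120.93 → $14,100.
Totals: Kowalski $3,700 + $11,450 = $15,150; Quinlan $3,700 + $3,550 = $7,250; Chaudhri $3,700 + $8,850 = $12,550; Petrov $3,700 + $14,100 = $17,800.

Kowalski: $15,150; Quinlan: $7,250; Chaudhri: $12,550; Petrov: $17,800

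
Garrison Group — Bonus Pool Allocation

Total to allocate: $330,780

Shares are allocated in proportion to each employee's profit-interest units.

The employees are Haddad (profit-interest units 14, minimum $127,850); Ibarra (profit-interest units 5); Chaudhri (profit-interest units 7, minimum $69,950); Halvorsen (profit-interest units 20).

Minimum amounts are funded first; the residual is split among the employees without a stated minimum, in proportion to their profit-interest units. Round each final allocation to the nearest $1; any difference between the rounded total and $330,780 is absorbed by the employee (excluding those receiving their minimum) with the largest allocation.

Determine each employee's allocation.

Haddad: $127,850 | Ibarra: $26,596 | Chaudhri: $69,950 | Halvorsen: $106,384

Guaranteed amounts: Haddad $127,850; Chaudhri $69,950. Residual $132,980.
Residual split over remaining profit-interest units 25: Ibarra 26,596.00 → $26,596; Halvorsen 106,384.00 → $106,384.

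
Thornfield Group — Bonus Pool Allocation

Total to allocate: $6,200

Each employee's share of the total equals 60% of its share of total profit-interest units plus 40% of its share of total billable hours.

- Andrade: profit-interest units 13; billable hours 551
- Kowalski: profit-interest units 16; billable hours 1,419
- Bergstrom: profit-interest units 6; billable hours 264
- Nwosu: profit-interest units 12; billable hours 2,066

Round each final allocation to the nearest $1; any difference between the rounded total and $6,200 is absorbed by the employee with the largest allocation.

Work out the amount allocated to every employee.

Andrade: $1,347 · Kowalski: $2,085 · Bergstrom: $627 · Nwosu: $2,141

Profit-interest units total 47; billable hours total 4,300.
Blended shares (60% profit-interest units + 40% billable hours): Andrade 0.2172; Kowalski 0.3363; Bergstrom 0.1012; Nwosu 0.3454.
Raw shares: Andrade 1,346.72; Kowalski 2,084.78; Bergstrom 627.15; Nwosu 2,141.34.
At nearest $1: Andrade $1,347; Kowalski $2,085; Bergstrom $627; Nwosu $2,141. Sum = $6,200.
Rounded total matches; no reconciliation needed.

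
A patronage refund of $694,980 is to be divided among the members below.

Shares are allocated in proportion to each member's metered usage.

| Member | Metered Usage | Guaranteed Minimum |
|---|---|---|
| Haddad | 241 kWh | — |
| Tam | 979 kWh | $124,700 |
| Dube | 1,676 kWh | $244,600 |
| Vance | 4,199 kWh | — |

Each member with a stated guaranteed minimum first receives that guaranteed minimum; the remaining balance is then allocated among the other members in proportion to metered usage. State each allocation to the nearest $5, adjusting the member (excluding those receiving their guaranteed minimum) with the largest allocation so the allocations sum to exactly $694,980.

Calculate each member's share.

Minimums first: Tam $124,700; Dube $244,600. Residual $325,680.
Residual split over remaining metered usage 4,440: Haddad 17,677.68 → $17,680; Vance 308,002.32 → $308,000.

Haddad: $17,680 · Tam: $124,700 · Dube: $244,600 · Vance: $308,000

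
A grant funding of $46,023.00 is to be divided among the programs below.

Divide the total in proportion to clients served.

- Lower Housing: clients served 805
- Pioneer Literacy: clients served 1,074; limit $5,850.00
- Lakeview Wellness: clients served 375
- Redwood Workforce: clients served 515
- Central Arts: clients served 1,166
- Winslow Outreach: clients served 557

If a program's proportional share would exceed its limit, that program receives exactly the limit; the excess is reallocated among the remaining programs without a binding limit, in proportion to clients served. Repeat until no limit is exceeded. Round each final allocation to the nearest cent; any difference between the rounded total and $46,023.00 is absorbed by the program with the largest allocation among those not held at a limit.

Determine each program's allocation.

Clients served total: 4,492.
Proportional shares (ignoring caps): Lower Housing 8,247.6659; Pioneer Literacy 11,003.7182; Lakeview Wellness 3,842.0804; Redwood Workforce 5,276.4570; Central Arts 11,946.3085; Winslow Outreach 5,706.7700.
Capped: Pioneer Literacy ($5,850.00); remaining pool $40,173.00 reallocated over remaining clients served 3,418.
Redistributed shares: Lower Housing 9,461.4585 → $9,461.46; Lakeview Wellness 4,407.5117 → $4,407.51; Redwood Workforce 6,052.9827 → $6,052.98; Central Arts 13,704.4231 → $13,704.42; Winslow Outreach 6,546.6240 → $6,546.62.
Rounding difference +$0.01 applied to Central Arts → $13,704.43.

Lower Housing: $9,461.46 | Pioneer Literacy: $5,850.00 | Lakeview Wellness: $4,407.51 | Redwood Workforce: $6,052.98 | Central Arts: $13,704.43 | Winslow Outreach: $6,546.62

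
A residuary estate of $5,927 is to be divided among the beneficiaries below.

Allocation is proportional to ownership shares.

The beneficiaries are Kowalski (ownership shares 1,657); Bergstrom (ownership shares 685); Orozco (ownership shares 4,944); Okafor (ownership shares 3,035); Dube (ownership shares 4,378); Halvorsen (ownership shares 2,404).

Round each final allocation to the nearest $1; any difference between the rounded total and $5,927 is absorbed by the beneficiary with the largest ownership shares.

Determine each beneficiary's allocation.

Kowalski: $574 | Bergstrom: $237 | Orozco: $1,714 | Okafor: $1,052 | Dube: $1,517 | Halvorsen: $833

Total ownership shares = 17,103.
Raw shares: Kowalski 1,657/17,103 × $5,927 = 574.23; Bergstrom 685/17,103 × $5,927 = 237.38; Orozco 4,944/17,103 × $5,927 = 1,713.33; Okafor 3,035/17,103 × $5,927 = 1,051.77; Dube 4,378/17,103 × $5,927 = 1,517.18; Halvorsen 2,404/17,103 × $5,927 = 833.10.
After rounding ($1): Kowalski $574; Bergstrom $237; Orozco $1,713; Okafor $1,052; Dube $1,517; Halvorsen $833. Sum = $5,926.
Difference $5,927 − $5,926 = +$1 applied to largest ownership shares (Orozco): Orozco becomes $1,714.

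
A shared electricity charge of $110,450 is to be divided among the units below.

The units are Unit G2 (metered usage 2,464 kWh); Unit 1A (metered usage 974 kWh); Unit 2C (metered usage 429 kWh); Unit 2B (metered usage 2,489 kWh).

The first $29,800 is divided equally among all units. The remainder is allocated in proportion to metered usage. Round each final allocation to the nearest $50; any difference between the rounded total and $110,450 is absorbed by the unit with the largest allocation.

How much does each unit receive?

Equal tier: $29,800 ÷ 4 = $7,450 apiece.
Remainder $80,650 by metered usage (total 6,356): Unit G2 31,265.20 → $31,250; Unit 1A 12,358.89 → $12,350; Unit 2C 5,443.49 → $5,450; Unit 2B 31,582.42 → $31,600.
Totals: Unit G2 $7,450 + $31,250 = $38,700; Unit 1A $7,450 + $12,350 = $19,800; Unit 2C $7,450 + $5,450 = $12,900; Unit 2B $7,450 + $31,600 = $39,050.

Unit G2: $38,700; Unit 1A: $19,800; Unit 2C: $12,900; Unit 2B: $39,050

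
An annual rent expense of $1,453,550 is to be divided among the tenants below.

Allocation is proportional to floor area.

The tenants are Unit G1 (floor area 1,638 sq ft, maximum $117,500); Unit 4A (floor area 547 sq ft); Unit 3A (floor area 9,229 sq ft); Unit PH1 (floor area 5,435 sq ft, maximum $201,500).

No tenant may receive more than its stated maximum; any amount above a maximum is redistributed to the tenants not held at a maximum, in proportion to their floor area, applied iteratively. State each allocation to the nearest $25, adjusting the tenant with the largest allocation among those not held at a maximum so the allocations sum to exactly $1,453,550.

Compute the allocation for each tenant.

Floor area total: 16,849.
Pro-rata shares before constraints: Unit G1 141,308.97; Unit 4A 47,189.26; Unit 3A 796,178.58; Unit PH1 468,873.18.
Held at cap: Unit G1 ($117,500), Unit PH1 ($201,500); residual $1,134,550 reallocated over remaining floor area 9,776.
Redistributed shares: Unit 4A 63,481.88 → $63,475; Unit 3A 1,071,068.12 → $1,071,075.

Unit G1: $117,500 · Unit 4A: $63,475 · Unit 3A: $1,071,075 · Unit PH1: $201,500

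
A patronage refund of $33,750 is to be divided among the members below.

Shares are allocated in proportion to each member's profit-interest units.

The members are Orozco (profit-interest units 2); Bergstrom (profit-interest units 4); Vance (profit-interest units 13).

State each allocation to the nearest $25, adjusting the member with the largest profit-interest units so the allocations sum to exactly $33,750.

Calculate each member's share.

Total profit-interest units = 2 + 4 + 13 = 19.
Unrounded shares: Orozco 3,552.63; Bergstrom 7,105.26; Vance 23,092.11.
Rounded to nearest $25: Orozco $3,550; Bergstrom $7,100; Vance $23,100. Sum = $33,750.
No rounding difference to absorb.

Orozco: $3,550 · Bergstrom: $7,100 · Vance: $23,100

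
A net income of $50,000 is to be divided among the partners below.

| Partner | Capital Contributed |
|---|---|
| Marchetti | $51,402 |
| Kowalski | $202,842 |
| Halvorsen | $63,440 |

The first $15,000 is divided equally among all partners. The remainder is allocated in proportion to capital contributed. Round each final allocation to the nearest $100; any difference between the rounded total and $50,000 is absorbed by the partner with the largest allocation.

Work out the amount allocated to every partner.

Marchetti: $10,700; Kowalski: $27,300; Halvorsen: $12,000

Equal tier: $15,000 ÷ 3 = $5,000 apiece.
Remainder $35,000 by capital contributed (total 317,684): Marchetti 5,663.08 → $5,700; Kowalski 22,347.58 → $22,300; Halvorsen 6,989.34 → $7,000.
Totals: Marchetti $5,000 + $5,700 = $10,700; Kowalski $5,000 + $22,300 = $27,300; Halvorsen $5,000 + $7,000 = $12,000.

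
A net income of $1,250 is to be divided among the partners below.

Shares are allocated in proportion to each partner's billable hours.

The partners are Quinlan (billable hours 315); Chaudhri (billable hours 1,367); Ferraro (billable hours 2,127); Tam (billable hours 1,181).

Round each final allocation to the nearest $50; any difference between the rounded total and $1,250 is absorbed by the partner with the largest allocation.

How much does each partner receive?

Quinlan: $100 · Chaudhri: $350 · Ferraro: $500 · Tam: $300

Total billable hours = 4,990.
Unrounded shares: Quinlan 315/4,990 × $1,250 = 78.91; Chaudhri 1,367/4,990 × $1,250 = 342.43; Ferraro 2,127/4,990 × $1,250 = 532.82; Tam 1,181/4,990 × $1,250 = 295.84.
At nearest $50: Quinlan $100; Chaudhri $350; Ferraro $550; Tam $300. Sum = $1,300.
Difference $1,250 − $1,300 = −$50 applied to largest allocation (Ferraro): Ferraro becomes $500.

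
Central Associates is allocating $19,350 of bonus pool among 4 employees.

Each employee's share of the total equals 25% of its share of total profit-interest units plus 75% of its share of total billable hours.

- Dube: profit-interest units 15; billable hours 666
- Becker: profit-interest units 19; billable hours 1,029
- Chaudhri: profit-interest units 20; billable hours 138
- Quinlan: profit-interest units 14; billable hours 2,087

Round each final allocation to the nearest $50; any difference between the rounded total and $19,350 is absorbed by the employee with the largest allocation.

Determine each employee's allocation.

Totals — profit-interest units 68, billable hours 3,920.
Combined weights (25% profit-interest units + 75% billable hours): Dube 0.1826; Becker 0.2667; Chaudhri 0.0999; Quinlan 0.4508.
Raw shares: Dube 3,532.74; Becker 5,161.19; Chaudhri 1,933.69; Quinlan 8,722.38.
After rounding ($50): Dube $3,550; Becker $5,150; Chaudhri $1,950; Quinlan $8,700. Sum = $19,350.
Rounded total matches; no reconciliation needed.

Dube: $3,550; Becker: $5,150; Chaudhri: $1,950; Quinlan: $8,700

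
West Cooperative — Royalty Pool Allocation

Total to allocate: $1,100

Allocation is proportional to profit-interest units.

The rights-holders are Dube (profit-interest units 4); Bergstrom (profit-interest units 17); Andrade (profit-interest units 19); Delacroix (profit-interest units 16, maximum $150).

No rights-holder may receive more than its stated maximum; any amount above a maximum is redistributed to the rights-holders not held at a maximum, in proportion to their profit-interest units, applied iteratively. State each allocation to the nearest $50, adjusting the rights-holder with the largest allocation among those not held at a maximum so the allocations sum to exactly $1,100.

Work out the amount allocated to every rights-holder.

Dube: $100 · Bergstrom: $400 · Andrade: $450 · Delacroix: $150

Combined profit-interest units = 56.
Proportional shares (ignoring caps): Dube 78.57; Bergstrom 333.93; Andrade 373.21; Delacroix 314.29.
Cap binds for Delacroix ($150); remaining pool $950 reallocated over remaining profit-interest units 40.
Remaining shares: Dube 95.00 → $100; Bergstrom 403.75 → $400; Andrade 451.25 → $450.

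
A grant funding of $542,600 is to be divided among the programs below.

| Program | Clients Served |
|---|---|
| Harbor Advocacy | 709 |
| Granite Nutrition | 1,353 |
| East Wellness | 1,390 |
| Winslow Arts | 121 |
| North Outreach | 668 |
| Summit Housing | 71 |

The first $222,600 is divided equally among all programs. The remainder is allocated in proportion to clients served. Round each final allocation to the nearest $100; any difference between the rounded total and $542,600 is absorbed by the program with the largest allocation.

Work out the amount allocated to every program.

Equal tier: $222,600 ÷ 6 = $37,100 apiece.
Remainder $320,000 by clients served (total 4,312): Harbor Advocacy 52,615.96 → $52,600; Granite Nutrition 100,408.16 → $100,400; East Wellness 103,153.99 → $103,200; Winslow Arts 8,979.59 → $9,000; North Outreach 49,573.28 → $49,600; Summit Housing 5,269.02 → $5,300.
Rounding difference −$100 on remainder applied to East Wellness.
Totals: Harbor Advocacy $37,100 + $52,600 = $89,700; Granite Nutrition $37,100 + $100,400 = $137,500; East Wellness $37,100 + $103,100 = $140,200; Winslow Arts $37,100 + $9,000 = $46,100; North Outreach $37,100 + $49,600 = $86,700; Summit Housing $37,100 + $5,300 = $42,400.

Harbor Advocacy: $89,700; Granite Nutrition: $137,500; East Wellness: $140,200; Winslow Arts: $46,100; North Outreach: $86,700; Summit Housing: $42,400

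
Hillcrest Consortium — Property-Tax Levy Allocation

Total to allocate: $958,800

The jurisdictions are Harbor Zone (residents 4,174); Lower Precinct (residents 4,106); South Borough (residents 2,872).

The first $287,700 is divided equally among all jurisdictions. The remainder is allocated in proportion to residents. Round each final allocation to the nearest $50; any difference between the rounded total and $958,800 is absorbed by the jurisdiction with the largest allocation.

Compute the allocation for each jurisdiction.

Harbor Zone: $347,050; Lower Precinct: $343,000; South Borough: $268,750

First tranche $287,700 split equally: $95,900 each.
Remainder $671,100 by residents (total 11,152): Harbor Zone 251,181.08 → $251,200; Lower Precinct 247,089.01 → $247,100; South Borough 172,829.91 → $172,850.
Rounding difference −$50 on remainder applied to Harbor Zone.
Totals: Harbor Zone $95,900 + $251,150 = $347,050; Lower Precinct $95,900 + $247,100 = $343,000; South Borough $95,900 + $172,850 = $268,750.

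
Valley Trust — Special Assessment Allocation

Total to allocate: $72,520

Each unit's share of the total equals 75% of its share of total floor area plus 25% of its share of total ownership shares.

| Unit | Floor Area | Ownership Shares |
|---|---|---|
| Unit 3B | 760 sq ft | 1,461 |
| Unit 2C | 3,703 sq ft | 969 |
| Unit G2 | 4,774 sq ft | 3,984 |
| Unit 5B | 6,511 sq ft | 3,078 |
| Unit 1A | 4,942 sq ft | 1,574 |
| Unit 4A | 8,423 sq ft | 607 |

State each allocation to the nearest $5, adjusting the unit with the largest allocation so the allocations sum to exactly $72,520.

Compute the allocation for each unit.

Unit 3B: $3,690 | Unit 2C: $8,425 | Unit G2: $15,105 | Unit 5B: $16,945 | Unit 1A: $11,675 | Unit 4A: $16,680

Floor area total 29,113; ownership shares total 11,673.
Composite weights (75% floor area + 25% ownership shares): Unit 3B 0.0509; Unit 2C 0.1161; Unit G2 0.2083; Unit 5B 0.2337; Unit 1A 0.1610; Unit 4A 0.2300.
Raw shares: Unit 3B 3,689.02; Unit 2C 8,423.09; Unit G2 15,106.74; Unit 5B 16,944.71; Unit 1A 11,677.499; Unit 4A 16,678.93.
Rounded to nearest $5: Unit 3B $3,690; Unit 2C $8,425; Unit G2 $15,105; Unit 5B $16,945; Unit 1A $11,675; Unit 4A $16,680. Sum = $72,520.
No rounding difference to absorb.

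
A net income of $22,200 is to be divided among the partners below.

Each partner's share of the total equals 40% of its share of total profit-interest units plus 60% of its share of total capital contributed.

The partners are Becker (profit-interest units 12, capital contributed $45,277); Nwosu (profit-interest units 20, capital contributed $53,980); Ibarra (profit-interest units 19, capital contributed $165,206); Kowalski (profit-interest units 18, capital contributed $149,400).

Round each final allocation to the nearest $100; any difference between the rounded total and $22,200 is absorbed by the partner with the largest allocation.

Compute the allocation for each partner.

Becker: $3,000 | Nwosu: $4,300 | Ibarra: $7,800 | Kowalski: $7,100

Profit-interest units total 69; capital contributed total 413,863.
Combined weights (40% profit-interest units + 60% capital contributed): Becker 0.1352; Nwosu 0.1942; Ibarra 0.3497; Kowalski 0.3209.
Raw shares: Becker 3,001.57; Nwosu 4,311.24; Ibarra 7,762.30; Kowalski 7,124.90.
Rounded to nearest $100: Becker $3,000; Nwosu $4,300; Ibarra $7,800; Kowalski $7,100. Sum = $22,200.
Sum already equals the total — no adjustment.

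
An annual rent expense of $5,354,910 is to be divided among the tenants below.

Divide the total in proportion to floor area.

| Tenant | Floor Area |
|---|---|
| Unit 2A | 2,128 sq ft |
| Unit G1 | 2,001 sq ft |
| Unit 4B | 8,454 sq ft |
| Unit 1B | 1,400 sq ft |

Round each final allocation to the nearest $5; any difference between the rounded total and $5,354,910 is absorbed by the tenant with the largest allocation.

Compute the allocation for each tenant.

Sum of floor area: 13,983.
Unrounded shares: Unit 2A 2,128/13,983 × $5,354,910 = 814,935.89; Unit G1 2,001/13,983 × $5,354,910 = 766,300.14; Unit 4B 8,454/13,983 × $5,354,910 = 3,237,531.94; Unit 1B 1,400/13,983 × $5,354,910 = 536,142.03.
After rounding ($5): Unit 2A $814,935; Unit G1 $766,300; Unit 4B $3,237,530; Unit 1B $536,140. Sum = $5,354,905.
Difference $5,354,910 − $5,354,905 = +$5 applied to largest allocation (Unit 4B): Unit 4B becomes $3,237,535.

Unit 2A: $814,935 | Unit G1: $766,300 | Unit 4B: $3,237,535 | Unit 1B: $536,140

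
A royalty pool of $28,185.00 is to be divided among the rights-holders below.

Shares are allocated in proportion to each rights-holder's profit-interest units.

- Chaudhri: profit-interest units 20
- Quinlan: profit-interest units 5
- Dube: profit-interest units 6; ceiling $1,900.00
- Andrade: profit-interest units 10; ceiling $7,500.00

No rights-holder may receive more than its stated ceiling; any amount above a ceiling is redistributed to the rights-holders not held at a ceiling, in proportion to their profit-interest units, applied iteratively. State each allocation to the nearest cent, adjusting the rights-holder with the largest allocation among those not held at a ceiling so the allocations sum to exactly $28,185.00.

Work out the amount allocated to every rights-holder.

Sum of profit-interest units: 41.
Unconstrained shares: Chaudhri 13,748.7805; Quinlan 3,437.1951; Dube 4,124.6341; Andrade 6,874.3902.
Held at cap: Dube ($1,900.00); remaining pool $26,285.00 reallocated over remaining profit-interest units 35.
Held at cap: Andrade ($7,500.00); remaining pool $18,785.00 reallocated over remaining profit-interest units 25.
Redistributed shares: Chaudhri 15,028.0000 → $15,028.00; Quinlan 3,757.0000 → $3,757.00.

Chaudhri: $15,028.00 · Quinlan: $3,757.00 · Dube: $1,900.00 · Andrade: $7,500.00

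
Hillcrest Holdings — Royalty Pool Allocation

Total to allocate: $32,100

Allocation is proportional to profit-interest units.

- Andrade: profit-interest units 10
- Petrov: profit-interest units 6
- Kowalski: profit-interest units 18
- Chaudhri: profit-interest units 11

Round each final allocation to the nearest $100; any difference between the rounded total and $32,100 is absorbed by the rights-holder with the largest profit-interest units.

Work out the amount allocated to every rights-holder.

Sum of profit-interest units: 45.
Raw shares: Andrade 10/45 × $32,100 = 7,133.33; Petrov 6/45 × $32,100 = 4,280.00; Kowalski 18/45 × $32,100 = 12,840.00; Chaudhri 11/45 × $32,100 = 7,846.67.
After rounding ($100): Andrade $7,100; Petrov $4,300; Kowalski $12,800; Chaudhri $7,800. Sum = $32,000.
Difference $32,100 − $32,000 = +$100 applied to largest profit-interest units (Kowalski): Kowalski becomes $12,900.

Andrade: $7,100; Petrov: $4,300; Kowalski: $12,900; Chaudhri: $7,800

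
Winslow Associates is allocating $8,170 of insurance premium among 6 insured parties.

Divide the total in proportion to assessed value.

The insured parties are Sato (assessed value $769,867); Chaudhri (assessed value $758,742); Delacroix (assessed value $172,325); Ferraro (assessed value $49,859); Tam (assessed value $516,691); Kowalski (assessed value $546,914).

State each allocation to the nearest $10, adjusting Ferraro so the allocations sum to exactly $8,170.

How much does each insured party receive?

Total assessed value = 2,814,398.
Pro-rata amounts: Sato 769,867/2,814,398 × $8,170 = 2,234.87; Chaudhri 758,742/2,814,398 × $8,170 = 2,202.57; Delacroix 172,325/2,814,398 × $8,170 = 500.25; Ferraro 49,859/2,814,398 × $8,170 = 144.74; Tam 516,691/2,814,398 × $8,170 = 1,499.92; Kowalski 546,914/2,814,398 × $8,170 = 1,587.65.
After rounding ($10): Sato $2,230; Chaudhri $2,200; Delacroix $500; Ferraro $140; Tam $1,500; Kowalski $1,590. Sum = $8,160.
Difference $8,170 − $8,160 = +$10 applied to Ferraro: Ferraro becomes $150.

Sato: $2,230 | Chaudhri: $2,200 | Delacroix: $500 | Ferraro: $150 | Tam: $1,500 | Kowalski: $1,590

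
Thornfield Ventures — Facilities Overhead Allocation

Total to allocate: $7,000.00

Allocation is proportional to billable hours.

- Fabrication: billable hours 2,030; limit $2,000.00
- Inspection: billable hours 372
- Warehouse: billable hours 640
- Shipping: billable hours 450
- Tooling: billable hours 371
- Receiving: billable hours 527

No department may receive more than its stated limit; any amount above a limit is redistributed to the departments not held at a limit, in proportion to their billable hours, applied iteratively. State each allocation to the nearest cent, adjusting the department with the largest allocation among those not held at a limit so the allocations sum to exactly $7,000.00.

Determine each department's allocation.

Combined billable hours = 4,390.
Pro-rata shares before constraints: Fabrication 3,236.9021; Inspection 593.1663; Warehouse 1,020.5011; Shipping 717.5399; Tooling 591.5718; Receiving 840.3189.
Capped: Fabrication ($2,000.00); residual $5,000.00 reallocated over remaining billable hours 2,360.
Remaining shares: Inspection 788.1356 → $788.14; Warehouse 1,355.9322 → $1,355.93; Shipping 953.3898 → $953.39; Tooling 786.0169 → $786.02; Receiving 1,116.5254 → $1,116.53.
Rounding difference −$0.01 applied to Warehouse → $1,355.92.

Fabrication: $2,000.00 · Inspection: $788.14 · Warehouse: $1,355.92 · Shipping: $953.39 · Tooling: $786.02 · Receiving: $1,116.53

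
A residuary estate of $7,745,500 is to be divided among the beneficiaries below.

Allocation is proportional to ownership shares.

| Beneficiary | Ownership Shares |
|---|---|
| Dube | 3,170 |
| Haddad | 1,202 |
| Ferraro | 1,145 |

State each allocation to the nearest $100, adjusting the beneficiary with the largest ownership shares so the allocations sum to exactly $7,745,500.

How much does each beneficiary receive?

Dube: $4,450,500 | Haddad: $1,687,500 | Ferraro: $1,607,500

Combined ownership shares = 3,170 + 1,202 + 1,145 = 5,517.
Unrounded shares: Dube 4,450,468.55; Haddad 1,687,527.82; Ferraro 1,607,503.63.
At nearest $100: Dube $4,450,500; Haddad $1,687,500; Ferraro $1,607,500. Sum = $7,745,500.
Sum already equals the total — no adjustment.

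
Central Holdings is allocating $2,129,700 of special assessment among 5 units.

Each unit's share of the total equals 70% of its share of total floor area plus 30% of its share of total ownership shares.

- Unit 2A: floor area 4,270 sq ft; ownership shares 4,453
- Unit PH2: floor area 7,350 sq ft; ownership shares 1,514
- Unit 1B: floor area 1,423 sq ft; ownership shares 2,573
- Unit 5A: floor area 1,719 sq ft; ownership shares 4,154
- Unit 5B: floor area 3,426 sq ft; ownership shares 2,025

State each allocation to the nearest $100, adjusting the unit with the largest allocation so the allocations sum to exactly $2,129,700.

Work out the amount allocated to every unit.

Totals — floor area 18,188, ownership shares 14,719.
Blended shares (70% floor area + 30% ownership shares): Unit 2A 0.2551; Unit PH2 0.3137; Unit 1B 0.1072; Unit 5A 0.1508; Unit 5B 0.1731.
Pro-rata amounts: Unit 2A 543,285.12; Unit PH2 668,165.47; Unit 1B 228,323.65; Unit 5A 321,212.18; Unit 5B 368,713.58.
At nearest $100: Unit 2A $543,300; Unit PH2 $668,200; Unit 1B $228,300; Unit 5A $321,200; Unit 5B $368,700. Sum = $2,129,700.
No rounding difference to absorb.

Unit 2A: $543,300 · Unit PH2: $668,200 · Unit 1B: $228,300 · Unit 5A: $321,200 · Unit 5B: $368,700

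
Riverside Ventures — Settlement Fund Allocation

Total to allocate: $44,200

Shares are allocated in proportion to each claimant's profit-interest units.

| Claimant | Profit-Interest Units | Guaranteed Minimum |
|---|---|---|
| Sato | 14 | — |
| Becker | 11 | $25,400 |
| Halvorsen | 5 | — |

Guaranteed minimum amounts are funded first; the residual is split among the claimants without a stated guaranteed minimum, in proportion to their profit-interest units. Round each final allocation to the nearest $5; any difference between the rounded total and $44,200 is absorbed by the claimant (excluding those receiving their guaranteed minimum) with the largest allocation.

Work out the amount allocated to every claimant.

Minimums first: Becker $25,400. Residual $18,800.
Residual split over remaining profit-interest units 19: Sato 13,852.63 → $13,855; Halvorsen 4,947.37 → $4,945.

Sato: $13,855; Becker: $25,400; Halvorsen: $4,945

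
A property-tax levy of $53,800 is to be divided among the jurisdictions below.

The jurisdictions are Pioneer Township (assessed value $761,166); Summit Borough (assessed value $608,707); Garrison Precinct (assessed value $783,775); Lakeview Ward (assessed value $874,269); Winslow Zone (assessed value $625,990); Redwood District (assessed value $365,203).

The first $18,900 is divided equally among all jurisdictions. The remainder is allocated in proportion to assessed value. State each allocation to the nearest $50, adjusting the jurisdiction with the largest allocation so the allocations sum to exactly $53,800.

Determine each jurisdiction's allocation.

$18,900 shared equally gives $3,150 per jurisdiction.
Remainder $34,900 by assessed value (total 4,019,110): Pioneer Township 6,609.60 → $6,600; Summit Borough 5,285.72 → $5,300; Garrison Precinct 6,805.92 → $6,800; Lakeview Ward 7,591.73 → $7,600; Winslow Zone 5,435.79 → $5,450; Redwood District 3,171.25 → $3,150.
Totals: Pioneer Township $3,150 + $6,600 = $9,750; Summit Borough $3,150 + $5,300 = $8,450; Garrison Precinct $3,150 + $6,800 = $9,950; Lakeview Ward $3,150 + $7,600 = $10,750; Winslow Zone $3,150 + $5,450 = $8,600; Redwood District $3,150 + $3,150 = $6,300.

Pioneer Township: $9,750 | Summit Borough: $8,450 | Garrison Precinct: $9,950 | Lakeview Ward: $10,750 | Winslow Zone: $8,600 | Redwood District: $6,300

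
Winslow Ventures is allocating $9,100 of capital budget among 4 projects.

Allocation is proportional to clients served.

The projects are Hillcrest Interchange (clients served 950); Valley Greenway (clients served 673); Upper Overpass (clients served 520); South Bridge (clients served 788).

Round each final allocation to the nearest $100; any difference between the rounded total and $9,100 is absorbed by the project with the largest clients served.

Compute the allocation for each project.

Hillcrest Interchange: $3,000; Valley Greenway: $2,100; Upper Overpass: $1,600; South Bridge: $2,400

Total clients served = 2,931.
Unrounded shares: Hillcrest Interchange 950/2,931 × $9,100 = 2,949.51; Valley Greenway 673/2,931 × $9,100 = 2,089.49; Upper Overpass 520/2,931 × $9,100 = 1,614.47; South Bridge 788/2,931 × $9,100 = 2,446.54.
After rounding ($100): Hillcrest Interchange $2,900; Valley Greenway $2,100; Upper Overpass $1,600; South Bridge $2,400. Sum = $9,000.
Difference $9,100 − $9,000 = +$100 applied to largest clients served (Hillcrest Interchange): Hillcrest Interchange becomes $3,000.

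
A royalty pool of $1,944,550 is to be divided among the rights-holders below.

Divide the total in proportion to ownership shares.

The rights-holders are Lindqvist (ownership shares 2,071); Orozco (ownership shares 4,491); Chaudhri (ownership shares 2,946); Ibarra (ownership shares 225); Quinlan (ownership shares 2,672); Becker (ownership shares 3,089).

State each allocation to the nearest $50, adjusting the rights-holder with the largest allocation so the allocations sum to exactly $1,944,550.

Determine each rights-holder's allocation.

Total ownership shares = 15,494.
Raw shares: Lindqvist 2,071/15,494 × $1,944,550 = 259,917.58; Orozco 4,491/15,494 × $1,944,550 = 563,635.86; Chaudhri 2,946/15,494 × $1,944,550 = 369,733.08; Ibarra 225/15,494 × $1,944,550 = 28,238.27; Quinlan 2,672/15,494 × $1,944,550 = 335,345.14; Becker 3,089/15,494 × $1,944,550 = 387,680.07.
Rounded to nearest $50: Lindqvist $259,900; Orozco $563,650; Chaudhri $369,750; Ibarra $28,250; Quinlan $335,350; Becker $387,700. Sum = $1,944,600.
Difference $1,944,550 − $1,944,600 = −$50 applied to largest allocation (Orozco): Orozco becomes $563,600.

Lindqvist: $259,900 · Orozco: $563,600 · Chaudhri: $369,750 · Ibarra: $28,250 · Quinlan: $335,350 · Becker: $387,700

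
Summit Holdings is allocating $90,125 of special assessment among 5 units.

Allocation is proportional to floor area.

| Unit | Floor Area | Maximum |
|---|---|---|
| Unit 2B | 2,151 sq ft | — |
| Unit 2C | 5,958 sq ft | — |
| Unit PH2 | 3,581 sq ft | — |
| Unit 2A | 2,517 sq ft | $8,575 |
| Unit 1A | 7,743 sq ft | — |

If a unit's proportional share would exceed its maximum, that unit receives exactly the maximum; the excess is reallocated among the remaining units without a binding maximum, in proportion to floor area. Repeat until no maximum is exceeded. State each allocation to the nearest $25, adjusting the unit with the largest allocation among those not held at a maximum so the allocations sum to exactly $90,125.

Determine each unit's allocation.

Unit 2B: $9,025 | Unit 2C: $25,000 | Unit PH2: $15,025 | Unit 2A: $8,575 | Unit 1A: $32,500

Combined floor area = 21,950.
Proportional shares (ignoring caps): Unit 2B 8,831.84; Unit 2C 24,463.09; Unit PH2 14,703.31; Unit 2A 10,334.61; Unit 1A 31,792.16.
Capped: Unit 2A ($8,575); remaining pool $81,550 reallocated over remaining floor area 19,433.
Shares after redistribution: Unit 2B 9,026.61 → $9,025; Unit 2C 25,002.57 → $25,000; Unit PH2 15,027.56 → $15,025; Unit 1A 32,493.27 → $32,500.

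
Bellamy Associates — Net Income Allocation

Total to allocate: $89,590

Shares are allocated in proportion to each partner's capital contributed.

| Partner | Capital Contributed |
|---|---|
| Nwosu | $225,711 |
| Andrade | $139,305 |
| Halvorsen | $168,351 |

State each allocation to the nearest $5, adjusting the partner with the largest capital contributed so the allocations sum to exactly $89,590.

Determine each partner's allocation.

Capital contributed total: 533,367.
Raw shares: Nwosu 225,711/533,367 × $89,590 = 37,912.82; Andrade 139,305/533,367 × $89,590 = 23,399.15; Halvorsen 168,351/533,367 × $89,590 = 28,278.03.
Rounded to nearest $5: Nwosu $37,915; Andrade $23,400; Halvorsen $28,280. Sum = $89,595.
Difference $89,590 − $89,595 = −$5 applied to largest capital contributed (Nwosu): Nwosu becomes $37,910.

Nwosu: $37,910 · Andrade: $23,400 · Halvorsen: $28,280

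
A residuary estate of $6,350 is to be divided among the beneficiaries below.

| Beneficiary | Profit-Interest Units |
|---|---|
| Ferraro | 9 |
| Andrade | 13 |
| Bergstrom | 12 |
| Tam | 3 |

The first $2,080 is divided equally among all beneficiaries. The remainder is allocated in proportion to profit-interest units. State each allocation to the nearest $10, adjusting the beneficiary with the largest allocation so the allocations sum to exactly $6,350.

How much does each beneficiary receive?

Equal tier: $2,080 ÷ 4 = $520 apiece.
Remainder $4,270 by profit-interest units (total 37): Ferraro 1,038.65 → $1,040; Andrade 1,500.27 → $1,500; Bergstrom 1,384.86 → $1,380; Tam 346.22 → $350.
Totals: Ferraro $520 + $1,040 = $1,560; Andrade $520 + $1,500 = $2,020; Bergstrom $520 + $1,380 = $1,900; Tam $520 + $350 = $870.

Ferraro: $1,560 · Andrade: $2,020 · Bergstrom: $1,900 · Tam: $870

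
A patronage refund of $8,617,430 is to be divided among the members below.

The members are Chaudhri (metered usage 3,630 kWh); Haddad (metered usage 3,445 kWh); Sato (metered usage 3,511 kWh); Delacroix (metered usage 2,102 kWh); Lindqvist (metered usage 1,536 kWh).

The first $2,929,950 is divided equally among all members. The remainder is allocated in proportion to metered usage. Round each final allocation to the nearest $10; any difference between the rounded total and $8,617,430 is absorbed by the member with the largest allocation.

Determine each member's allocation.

Chaudhri: $2,037,440 | Haddad: $1,963,480 | Sato: $1,989,870 | Delacroix: $1,426,480 | Lindqvist: $1,200,160

First tranche $2,929,950 split equally: $585,990 each.
Remainder $5,687,480 by metered usage (total 14,224): Chaudhri 1,451,458.97 → $1,451,460; Haddad 1,377,486.54 → $1,377,490; Sato 1,403,876.71 → $1,403,880; Delacroix 840,486.71 → $840,490; Lindqvist 614,171.07 → $614,170.
Rounding difference −$10 on remainder applied to Chaudhri.
Totals: Chaudhri $585,990 + $1,451,450 = $2,037,440; Haddad $585,990 + $1,377,490 = $1,963,480; Sato $585,990 + $1,403,880 = $1,989,870; Delacroix $585,990 + $840,490 = $1,426,480; Lindqvist $585,990 + $614,170 = $1,200,160.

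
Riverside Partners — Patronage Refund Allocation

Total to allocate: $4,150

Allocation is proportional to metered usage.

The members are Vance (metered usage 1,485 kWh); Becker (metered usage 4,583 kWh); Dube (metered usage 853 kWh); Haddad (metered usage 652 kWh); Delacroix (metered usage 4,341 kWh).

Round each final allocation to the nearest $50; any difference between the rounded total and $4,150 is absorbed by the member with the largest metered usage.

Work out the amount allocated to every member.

Vance: $500 | Becker: $1,600 | Dube: $300 | Haddad: $250 | Delacroix: $1,500

Metered usage total: 1,485 + 4,583 + 853 + 652 + 4,341 = 11,914.
Raw shares: Vance 517.27; Becker 1,596.39; Dube 297.13; Haddad 227.11; Delacroix 1,512.10.
Rounded to nearest $50: Vance $500; Becker $1,600; Dube $300; Haddad $250; Delacroix $1,500. Sum = $4,150.
Sum already equals the total — no adjustment.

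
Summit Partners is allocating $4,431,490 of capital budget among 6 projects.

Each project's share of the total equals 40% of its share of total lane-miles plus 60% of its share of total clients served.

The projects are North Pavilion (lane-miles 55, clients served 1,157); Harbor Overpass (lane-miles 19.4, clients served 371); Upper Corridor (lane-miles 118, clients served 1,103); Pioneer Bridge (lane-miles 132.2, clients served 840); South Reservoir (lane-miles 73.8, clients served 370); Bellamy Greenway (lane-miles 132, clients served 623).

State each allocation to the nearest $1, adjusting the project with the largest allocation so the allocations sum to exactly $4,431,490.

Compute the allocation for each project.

Lane-miles total 530.4; clients served total 4,464.
Blended shares (40% lane-miles + 60% clients served): North Pavilion 0.1970; Harbor Overpass 0.0645; Upper Corridor 0.2372; Pioneer Bridge 0.2126; South Reservoir 0.1054; Bellamy Greenway 0.1833.
Proportional shares: North Pavilion 872,954.26; Harbor Overpass 285,813.64; Upper Corridor 1,051,336.13; Pioneer Bridge 942,141.72; South Reservoir 467,022.73; Bellamy Greenway 812,221.53.
Rounded to nearest $1: North Pavilion $872,954; Harbor Overpass $285,814; Upper Corridor $1,051,336; Pioneer Bridge $942,142; South Reservoir $467,023; Bellamy Greenway $812,222. Sum = $4,431,491.
Difference $4,431,490 − $4,431,491 = −$1 applied to largest allocation (Upper Corridor): Upper Corridor becomes $1,051,335.

North Pavilion: $872,954 | Harbor Overpass: $285,814 | Upper Corridor: $1,051,335 | Pioneer Bridge: $942,142 | South Reservoir: $467,023 | Bellamy Greenway: $812,222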